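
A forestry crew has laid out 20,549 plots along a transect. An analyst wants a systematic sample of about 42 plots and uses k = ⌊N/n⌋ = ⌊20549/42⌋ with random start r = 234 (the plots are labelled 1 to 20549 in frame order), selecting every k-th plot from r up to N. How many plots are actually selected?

42

k = ⌊20549/42⌋ = 489
Achieved size = ⌊(20549 − 234)/489⌋ + 1 = ⌊20315/489⌋ + 1 = 41 + 1 = 42
(last selection: 234 + 41×489 = 20283 ≤ 20549; next would be 20772 > 20549)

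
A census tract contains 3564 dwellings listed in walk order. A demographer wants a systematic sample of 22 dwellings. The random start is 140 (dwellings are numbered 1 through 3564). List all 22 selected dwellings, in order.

140, 302, 464, 626, 788, 950, 1112, 1274, 1436, 1598, 1760, 1922, 2084, 2246, 2408, 2570, 2732, 2894, 3056, 3218, 3380, 3542

k = N/n = 3564/22 = 162
dwelling 1: 140
dwelling 2: 140 + 162 = 302
dwelling 3: 302 + 162 = 464
dwelling 4: 464 + 162 = 626
dwelling 5: 626 + 162 = 788
dwelling 6: 788 + 162 = 950
dwelling 7: 950 + 162 = 1112
dwelling 8: 1112 + 162 = 1274
dwelling 9: 1274 + 162 = 1436
dwelling 10: 1436 + 162 = 1598
dwelling 11: 1598 + 162 = 1760
dwelling 12: 1760 + 162 = 1922
dwelling 13: 1922 + 162 = 2084
dwelling 14: 2084 + 162 = 2246
dwelling 15: 2246 + 162 = 2408
dwelling 16: 2408 + 162 = 2570
dwelling 17: 2570 + 162 = 2732
dwelling 18: 2732 + 162 = 2894
dwelling 19: 2894 + 162 = 3056
dwelling 20: 3056 + 162 = 3218
dwelling 21: 3218 + 162 = 3380
dwelling 22: 3380 + 162 = 3542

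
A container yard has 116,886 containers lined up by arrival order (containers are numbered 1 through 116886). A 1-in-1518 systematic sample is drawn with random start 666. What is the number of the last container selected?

k = 1518
77th selection = r + (77−1)·k = 666 + 76×1518 = 666 + 115368 = 116034

116034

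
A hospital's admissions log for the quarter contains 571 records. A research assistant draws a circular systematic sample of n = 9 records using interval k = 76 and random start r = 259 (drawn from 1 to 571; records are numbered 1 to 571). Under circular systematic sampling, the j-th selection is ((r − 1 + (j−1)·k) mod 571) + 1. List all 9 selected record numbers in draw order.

259, 335, 411, 487, 563, 68, 144, 220, 296

Selection 1: 259
Selection 2: 259 + 76 = 335
Selection 3: 335 + 76 = 411
Selection 4: 411 + 76 = 487
Selection 5: 487 + 76 = 563
Selection 6: 563 + 76 = 639 → 639 − 571 = 68
Selection 7: 68 + 76 = 144
Selection 8: 144 + 76 = 220
Selection 9: 220 + 76 = 296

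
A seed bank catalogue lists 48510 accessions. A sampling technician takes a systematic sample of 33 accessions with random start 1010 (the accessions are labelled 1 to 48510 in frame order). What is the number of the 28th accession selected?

k = 48510/33 = 1470
28th selection = r + (28−1)·k = 1010 + 27×1470 = 1010 + 39690 = 40700

40700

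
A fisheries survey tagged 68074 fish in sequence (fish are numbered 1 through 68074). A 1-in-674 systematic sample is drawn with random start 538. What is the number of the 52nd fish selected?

34912

k = 674
52nd selection = r + (52−1)·k = 538 + 51×674 = 538 + 34374 = 34912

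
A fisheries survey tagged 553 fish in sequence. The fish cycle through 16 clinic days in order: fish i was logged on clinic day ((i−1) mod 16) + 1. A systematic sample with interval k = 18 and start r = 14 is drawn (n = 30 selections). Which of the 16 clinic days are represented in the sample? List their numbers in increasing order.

Consecutive selections differ by k = 18, so their clinic day numbers differ by 18 mod 16 = 2.
gcd(18, 16) = 2, so the sample visits 16/2 = 8 distinct residues mod 16.
Start 14 is clinic day 14; the clinic days hit are 2, 4, 6, 8, 10, 12, 14, 16.

2, 4, 6, 8, 10, 12, 14, 16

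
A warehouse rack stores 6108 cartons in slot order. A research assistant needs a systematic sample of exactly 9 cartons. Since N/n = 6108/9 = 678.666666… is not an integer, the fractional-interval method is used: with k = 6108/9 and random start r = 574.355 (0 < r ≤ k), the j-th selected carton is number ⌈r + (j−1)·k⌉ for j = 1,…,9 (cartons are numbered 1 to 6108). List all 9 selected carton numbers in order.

575, 1254, 1932, 2611, 3290, 3968, 4647, 5326, 6004

j=1: r + 0k = 574.355 → ⌈·⌉ = 575
j=2: r + 1k = 1253.021666… → ⌈·⌉ = 1254
j=3: r + 2k = 1931.688333… → ⌈·⌉ = 1932
j=4: r + 3k = 2610.355 → ⌈·⌉ = 2611
j=5: r + 4k = 3289.021666… → ⌈·⌉ = 3290
j=6: r + 5k = 3967.688333… → ⌈·⌉ = 3968
j=7: r + 6k = 4646.355 → ⌈·⌉ = 4647
j=8: r + 7k = 5325.021666… → ⌈·⌉ = 5326
j=9: r + 8k = 6003.688333… → ⌈·⌉ = 6004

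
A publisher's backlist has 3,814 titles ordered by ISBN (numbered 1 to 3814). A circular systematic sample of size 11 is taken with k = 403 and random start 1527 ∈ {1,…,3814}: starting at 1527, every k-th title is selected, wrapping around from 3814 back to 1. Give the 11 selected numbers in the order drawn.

Selection 1: 1527
Selection 2: 1527 + 403 = 1930
Selection 3: 1930 + 403 = 2333
Selection 4: 2333 + 403 = 2736
Selection 5: 2736 + 403 = 3139
Selection 6: 3139 + 403 = 3542
Selection 7: 3542 + 403 = 3945 → 3945 − 3814 = 131
Selection 8: 131 + 403 = 534
Selection 9: 534 + 403 = 937
Selection 10: 937 + 403 = 1340
Selection 11: 1340 + 403 = 1743

1527, 1930, 2333, 2736, 3139, 3542, 131, 534, 937, 1340, 1743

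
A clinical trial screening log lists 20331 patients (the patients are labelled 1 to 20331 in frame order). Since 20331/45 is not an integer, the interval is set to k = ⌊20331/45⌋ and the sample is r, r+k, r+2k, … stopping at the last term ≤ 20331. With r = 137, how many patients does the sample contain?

45

k = ⌊20331/45⌋ = 451
Achieved size = ⌊(20331 − 137)/451⌋ + 1 = ⌊20194/451⌋ + 1 = 44 + 1 = 45
(last selection: 137 + 44×451 = 19981 ≤ 20331; next would be 20432 > 20331)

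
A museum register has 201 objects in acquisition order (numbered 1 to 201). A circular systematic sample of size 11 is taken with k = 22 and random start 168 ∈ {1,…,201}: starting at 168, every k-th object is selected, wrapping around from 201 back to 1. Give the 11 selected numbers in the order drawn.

Selection 1: 168
Selection 2: 168 + 22 = 190
Selection 3: 190 + 22 = 212 → 212 − 201 = 11
Selection 4: 11 + 22 = 33
Selection 5: 33 + 22 = 55
Selection 6: 55 + 22 = 77
Selection 7: 77 + 22 = 99
Selection 8: 99 + 22 = 121
Selection 9: 121 + 22 = 143
Selection 10: 143 + 22 = 165
Selection 11: 165 + 22 = 187

168, 190, 11, 33, 55, 77, 99, 121, 143, 165, 187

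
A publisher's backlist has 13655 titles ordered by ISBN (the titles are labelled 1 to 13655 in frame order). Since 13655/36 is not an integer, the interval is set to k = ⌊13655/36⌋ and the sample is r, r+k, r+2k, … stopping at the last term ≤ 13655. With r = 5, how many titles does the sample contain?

k = ⌊13655/36⌋ = 379
Achieved size = ⌊(13655 − 5)/379⌋ + 1 = ⌊13650/379⌋ + 1 = 36 + 1 = 37
(last selection: 5 + 36×379 = 13649 ≤ 13655; next would be 14028 > 13655)

37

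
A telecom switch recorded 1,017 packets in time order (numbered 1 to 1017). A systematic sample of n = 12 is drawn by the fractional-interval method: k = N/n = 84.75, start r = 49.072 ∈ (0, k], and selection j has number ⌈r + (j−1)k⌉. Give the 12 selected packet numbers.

j=1: r + 0k = 49.072 → ⌈·⌉ = 50
j=2: r + 1k = 133.822 → ⌈·⌉ = 134
j=3: r + 2k = 218.572 → ⌈·⌉ = 219
j=4: r + 3k = 303.322 → ⌈·⌉ = 304
j=5: r + 4k = 388.072 → ⌈·⌉ = 389
j=6: r + 5k = 472.822 → ⌈·⌉ = 473
j=7: r + 6k = 557.572 → ⌈·⌉ = 558
j=8: r + 7k = 642.322 → ⌈·⌉ = 643
j=9: r + 8k = 727.072 → ⌈·⌉ = 728
j=10: r + 9k = 811.822 → ⌈·⌉ = 812
j=11: r + 10k = 896.572 → ⌈·⌉ = 897
j=12: r + 11k = 981.322 → ⌈·⌉ = 982

50, 134, 219, 304, 389, 473, 558, 643, 728, 812, 897, 982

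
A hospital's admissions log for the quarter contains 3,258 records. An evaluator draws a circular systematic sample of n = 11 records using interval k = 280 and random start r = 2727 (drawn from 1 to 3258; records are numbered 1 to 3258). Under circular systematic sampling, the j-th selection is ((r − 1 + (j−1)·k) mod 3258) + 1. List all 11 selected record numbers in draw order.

2727, 3007, 29, 309, 589, 869, 1149, 1429, 1709, 1989, 2269

Selection 1: 2727
Selection 2: 2727 + 280 = 3007
Selection 3: 3007 + 280 = 3287 → 3287 − 3258 = 29
Selection 4: 29 + 280 = 309
Selection 5: 309 + 280 = 589
Selection 6: 589 + 280 = 869
Selection 7: 869 + 280 = 1149
Selection 8: 1149 + 280 = 1429
Selection 9: 1429 + 280 = 1709
Selection 10: 1709 + 280 = 1989
Selection 11: 1989 + 280 = 2269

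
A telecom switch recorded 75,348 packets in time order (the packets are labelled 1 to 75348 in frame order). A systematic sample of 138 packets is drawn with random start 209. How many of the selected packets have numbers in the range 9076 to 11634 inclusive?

k = 75348/138 = 546
First selection ≥ 9076: 209 + ⌈(9076−209)/546⌉·546 = 209 + 17×546 = 9491
Last selection ≤ 11634: 209 + ⌊(11634−209)/546⌋·546 = 209 + 20×546 = 11129
Count = 20 − 17 + 1 = 4

4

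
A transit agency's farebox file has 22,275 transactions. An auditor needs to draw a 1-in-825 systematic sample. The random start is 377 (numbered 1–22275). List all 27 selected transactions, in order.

transaction 1: 377
transaction 2: 377 + 825 = 1202
transaction 3: 1202 + 825 = 2027
transaction 4: 2027 + 825 = 2852
transaction 5: 2852 + 825 = 3677
transaction 6: 3677 + 825 = 4502
transaction 7: 4502 + 825 = 5327
transaction 8: 5327 + 825 = 6152
transaction 9: 6152 + 825 = 6977
transaction 10: 6977 + 825 = 7802
transaction 11: 7802 + 825 = 8627
transaction 12: 8627 + 825 = 9452
transaction 13: 9452 + 825 = 10277
transaction 14: 10277 + 825 = 11102
transaction 15: 11102 + 825 = 11927
transaction 16: 11927 + 825 = 12752
transaction 17: 12752 + 825 = 13577
transaction 18: 13577 + 825 = 14402
transaction 19: 14402 + 825 = 15227
transaction 20: 15227 + 825 = 16052
transaction 21: 16052 + 825 = 16877
transaction 22: 16877 + 825 = 17702
transaction 23: 17702 + 825 = 18527
transaction 24: 18527 + 825 = 19352
transaction 25: 19352 + 825 = 20177
transaction 26: 20177 + 825 = 21002
transaction 27: 21002 + 825 = 21827

377, 1202, 2027, 2852, 3677, 4502, 5327, 6152, 6977, 7802, 8627, 9452, 10277, 11102, 11927, 12752, 13577, 14402, 15227, 16052, 16877, 17702, 18527, 19352, 20177, 21002, 21827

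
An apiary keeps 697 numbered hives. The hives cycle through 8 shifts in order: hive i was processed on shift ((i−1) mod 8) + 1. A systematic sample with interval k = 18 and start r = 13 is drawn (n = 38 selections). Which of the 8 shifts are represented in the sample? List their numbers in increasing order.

1, 3, 5, 7

Consecutive selections differ by k = 18, so their shift numbers differ by 18 mod 8 = 2.
gcd(18, 8) = 2, so the sample visits 8/2 = 4 distinct residues mod 8.
Start 13 is shift 5; the shifts hit are 1, 3, 5, 7.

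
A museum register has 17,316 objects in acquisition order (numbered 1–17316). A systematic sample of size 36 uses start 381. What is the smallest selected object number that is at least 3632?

3748

k = 17316/36 = 481
Steps past start: ⌈(3632 − 381)/481⌉ = ⌈3251/481⌉ = 7
Selected object: 381 + 7×481 = 3748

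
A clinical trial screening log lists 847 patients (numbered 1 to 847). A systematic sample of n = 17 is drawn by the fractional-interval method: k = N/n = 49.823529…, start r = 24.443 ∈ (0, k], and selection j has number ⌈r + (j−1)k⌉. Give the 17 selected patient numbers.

25, 75, 125, 174, 224, 274, 324, 374, 424, 473, 523, 573, 623, 673, 722, 772, 822

j=1: r + 0k = 24.443 → ⌈·⌉ = 25
j=2: r + 1k = 74.266529… → ⌈·⌉ = 75
j=3: r + 2k = 124.090058… → ⌈·⌉ = 125
j=4: r + 3k = 173.913588… → ⌈·⌉ = 174
j=5: r + 4k = 223.737117… → ⌈·⌉ = 224
j=6: r + 5k = 273.560647… → ⌈·⌉ = 274
j=7: r + 6k = 323.384176… → ⌈·⌉ = 324
j=8: r + 7k = 373.207705… → ⌈·⌉ = 374
j=9: r + 8k = 423.031235… → ⌈·⌉ = 424
j=10: r + 9k = 472.854764… → ⌈·⌉ = 473
j=11: r + 10k = 522.678294… → ⌈·⌉ = 523
j=12: r + 11k = 572.501823… → ⌈·⌉ = 573
j=13: r + 12k = 622.325352… → ⌈·⌉ = 623
j=14: r + 13k = 672.148882… → ⌈·⌉ = 673
j=15: r + 14k = 721.972411… → ⌈·⌉ = 722
j=16: r + 15k = 771.795941… → ⌈·⌉ = 772
j=17: r + 16k = 821.619470… → ⌈·⌉ = 822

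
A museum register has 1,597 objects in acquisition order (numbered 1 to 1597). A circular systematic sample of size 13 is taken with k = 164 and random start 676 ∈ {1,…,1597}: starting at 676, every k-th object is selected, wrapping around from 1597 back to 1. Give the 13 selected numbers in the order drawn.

676, 840, 1004, 1168, 1332, 1496, 63, 227, 391, 555, 719, 883, 1047

Selection 1: 676
Selection 2: 676 + 164 = 840
Selection 3: 840 + 164 = 1004
Selection 4: 1004 + 164 = 1168
Selection 5: 1168 + 164 = 1332
Selection 6: 1332 + 164 = 1496
Selection 7: 1496 + 164 = 1660 → 1660 − 1597 = 63
Selection 8: 63 + 164 = 227
Selection 9: 227 + 164 = 391
Selection 10: 391 + 164 = 555
Selection 11: 555 + 164 = 719
Selection 12: 719 + 164 = 883
Selection 13: 883 + 164 = 1047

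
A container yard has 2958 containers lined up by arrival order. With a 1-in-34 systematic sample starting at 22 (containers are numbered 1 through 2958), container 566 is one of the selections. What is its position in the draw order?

k = 34
position = (566 − 22)/34 + 1 = 544/34 + 1 = 16 + 1 = 17

17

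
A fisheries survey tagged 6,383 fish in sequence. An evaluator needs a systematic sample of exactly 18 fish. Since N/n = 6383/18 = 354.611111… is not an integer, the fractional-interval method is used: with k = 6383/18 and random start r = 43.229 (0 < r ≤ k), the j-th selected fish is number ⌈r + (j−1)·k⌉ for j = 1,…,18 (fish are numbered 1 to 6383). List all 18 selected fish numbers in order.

44, 398, 753, 1108, 1462, 1817, 2171, 2526, 2881, 3235, 3590, 3944, 4299, 4654, 5008, 5363, 5718, 6072

j=1: r + 0k = 43.229 → ⌈·⌉ = 44
j=2: r + 1k = 397.840111… → ⌈·⌉ = 398
j=3: r + 2k = 752.451222… → ⌈·⌉ = 753
j=4: r + 3k = 1107.062333… → ⌈·⌉ = 1108
j=5: r + 4k = 1461.673444… → ⌈·⌉ = 1462
j=6: r + 5k = 1816.284555… → ⌈·⌉ = 1817
j=7: r + 6k = 2170.895666… → ⌈·⌉ = 2171
j=8: r + 7k = 2525.506777… → ⌈·⌉ = 2526
j=9: r + 8k = 2880.117888… → ⌈·⌉ = 2881
j=10: r + 9k = 3234.729 → ⌈·⌉ = 3235
j=11: r + 10k = 3589.340111… → ⌈·⌉ = 3590
j=12: r + 11k = 3943.951222… → ⌈·⌉ = 3944
j=13: r + 12k = 4298.562333… → ⌈·⌉ = 4299
j=14: r + 13k = 4653.173444… → ⌈·⌉ = 4654
j=15: r + 14k = 5007.784555… → ⌈·⌉ = 5008
j=16: r + 15k = 5362.395666… → ⌈·⌉ = 5363
j=17: r + 16k = 5717.006777… → ⌈·⌉ = 5718
j=18: r + 17k = 6071.617888… → ⌈·⌉ = 6072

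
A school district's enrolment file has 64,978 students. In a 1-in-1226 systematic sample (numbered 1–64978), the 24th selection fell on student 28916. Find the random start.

k = 1226
r = 28916 − (24−1)×1226 = 28916 − 28198 = 718

718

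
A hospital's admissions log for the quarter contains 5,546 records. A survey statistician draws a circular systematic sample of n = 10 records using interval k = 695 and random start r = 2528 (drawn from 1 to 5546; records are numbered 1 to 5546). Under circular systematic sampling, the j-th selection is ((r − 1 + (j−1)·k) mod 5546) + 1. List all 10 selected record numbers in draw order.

2528, 3223, 3918, 4613, 5308, 457, 1152, 1847, 2542, 3237

Selection 1: 2528
Selection 2: 2528 + 695 = 3223
Selection 3: 3223 + 695 = 3918
Selection 4: 3918 + 695 = 4613
Selection 5: 4613 + 695 = 5308
Selection 6: 5308 + 695 = 6003 → 6003 − 5546 = 457
Selection 7: 457 + 695 = 1152
Selection 8: 1152 + 695 = 1847
Selection 9: 1847 + 695 = 2542
Selection 10: 2542 + 695 = 3237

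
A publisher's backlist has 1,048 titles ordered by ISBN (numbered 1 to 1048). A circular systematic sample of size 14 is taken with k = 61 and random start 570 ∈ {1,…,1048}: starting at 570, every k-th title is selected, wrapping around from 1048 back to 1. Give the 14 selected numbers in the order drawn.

570, 631, 692, 753, 814, 875, 936, 997, 10, 71, 132, 193, 254, 315

Selection 1: 570
Selection 2: 570 + 61 = 631
Selection 3: 631 + 61 = 692
Selection 4: 692 + 61 = 753
Selection 5: 753 + 61 = 814
Selection 6: 814 + 61 = 875
Selection 7: 875 + 61 = 936
Selection 8: 936 + 61 = 997
Selection 9: 997 + 61 = 1058 → 1058 − 1048 = 10
Selection 10: 10 + 61 = 71
Selection 11: 71 + 61 = 132
Selection 12: 132 + 61 = 193
Selection 13: 193 + 61 = 254
Selection 14: 254 + 61 = 315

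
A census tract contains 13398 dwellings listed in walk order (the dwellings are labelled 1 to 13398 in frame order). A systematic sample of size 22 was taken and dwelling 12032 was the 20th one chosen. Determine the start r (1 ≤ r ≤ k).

k = 13398/22 = 609
r = 12032 − (20−1)×609 = 12032 − 11571 = 461

461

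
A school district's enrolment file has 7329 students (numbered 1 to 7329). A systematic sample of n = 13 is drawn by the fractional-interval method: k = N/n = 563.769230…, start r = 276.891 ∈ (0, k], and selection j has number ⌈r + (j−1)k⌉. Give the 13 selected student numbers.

j=1: r + 0k = 276.891 → ⌈·⌉ = 277
j=2: r + 1k = 840.660230… → ⌈·⌉ = 841
j=3: r + 2k = 1404.429461… → ⌈·⌉ = 1405
j=4: r + 3k = 1968.198692… → ⌈·⌉ = 1969
j=5: r + 4k = 2531.967923… → ⌈·⌉ = 2532
j=6: r + 5k = 3095.737153… → ⌈·⌉ = 3096
j=7: r + 6k = 3659.506384… → ⌈·⌉ = 3660
j=8: r + 7k = 4223.275615… → ⌈·⌉ = 4224
j=9: r + 8k = 4787.044846… → ⌈·⌉ = 4788
j=10: r + 9k = 5350.814076… → ⌈·⌉ = 5351
j=11: r + 10k = 5914.583307… → ⌈·⌉ = 5915
j=12: r + 11k = 6478.352538… → ⌈·⌉ = 6479
j=13: r + 12k = 7042.121769… → ⌈·⌉ = 7043

277, 841, 1405, 1969, 2532, 3096, 3660, 4224, 4788, 5351, 5915, 6479, 7043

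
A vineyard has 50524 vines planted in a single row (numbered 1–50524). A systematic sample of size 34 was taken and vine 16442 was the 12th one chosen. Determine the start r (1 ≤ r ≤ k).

k = 50524/34 = 1486
r = 16442 − (12−1)×1486 = 16442 − 16346 = 96

96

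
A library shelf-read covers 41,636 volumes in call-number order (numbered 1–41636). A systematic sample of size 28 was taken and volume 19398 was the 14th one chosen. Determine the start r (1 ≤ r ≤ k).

k = 41636/28 = 1487
r = 19398 − (14−1)×1487 = 19398 − 19331 = 67

67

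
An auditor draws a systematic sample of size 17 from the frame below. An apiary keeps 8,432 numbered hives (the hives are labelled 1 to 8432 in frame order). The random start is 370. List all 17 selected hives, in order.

k = N/n = 8432/17 = 496
hive 1: 370
hive 2: 370 + 496 = 866
hive 3: 866 + 496 = 1362
hive 4: 1362 + 496 = 1858
hive 5: 1858 + 496 = 2354
hive 6: 2354 + 496 = 2850
hive 7: 2850 + 496 = 3346
hive 8: 3346 + 496 = 3842
hive 9: 3842 + 496 = 4338
hive 10: 4338 + 496 = 4834
hive 11: 4834 + 496 = 5330
hive 12: 5330 + 496 = 5826
hive 13: 5826 + 496 = 6322
hive 14: 6322 + 496 = 6818
hive 15: 6818 + 496 = 7314
hive 16: 7314 + 496 = 7810
hive 17: 7810 + 496 = 8306

370, 866, 1362, 1858, 2354, 2850, 3346, 3842, 4338, 4834, 5330, 5826, 6322, 6818, 7314, 7810, 8306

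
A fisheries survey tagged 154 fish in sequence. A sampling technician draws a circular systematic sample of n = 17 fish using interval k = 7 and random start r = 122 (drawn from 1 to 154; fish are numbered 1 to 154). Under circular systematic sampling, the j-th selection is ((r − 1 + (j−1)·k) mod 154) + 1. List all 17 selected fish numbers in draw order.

Selection 1: 122
Selection 2: 122 + 7 = 129
Selection 3: 129 + 7 = 136
Selection 4: 136 + 7 = 143
Selection 5: 143 + 7 = 150
Selection 6: 150 + 7 = 157 → 157 − 154 = 3
Selection 7: 3 + 7 = 10
Selection 8: 10 + 7 = 17
Selection 9: 17 + 7 = 24
Selection 10: 24 + 7 = 31
Selection 11: 31 + 7 = 38
Selection 12: 38 + 7 = 45
Selection 13: 45 + 7 = 52
Selection 14: 52 + 7 = 59
Selection 15: 59 + 7 = 66
Selection 16: 66 + 7 = 73
Selection 17: 73 + 7 = 80

122, 129, 136, 143, 150, 3, 10, 17, 24, 31, 38, 45, 52, 59, 66, 73, 80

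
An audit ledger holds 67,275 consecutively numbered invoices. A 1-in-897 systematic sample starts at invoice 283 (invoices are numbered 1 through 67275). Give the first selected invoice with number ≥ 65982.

k = 897
Steps past start: ⌈(65982 − 283)/897⌉ = ⌈65699/897⌉ = 74
Selected invoice: 283 + 74×897 = 66661

66661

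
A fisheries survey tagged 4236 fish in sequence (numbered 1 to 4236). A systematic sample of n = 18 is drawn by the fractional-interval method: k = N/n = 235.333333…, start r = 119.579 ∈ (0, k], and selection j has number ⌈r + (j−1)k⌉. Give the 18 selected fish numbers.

120, 355, 591, 826, 1061, 1297, 1532, 1767, 2003, 2238, 2473, 2709, 2944, 3179, 3415, 3650, 3885, 4121

j=1: r + 0k = 119.579 → ⌈·⌉ = 120
j=2: r + 1k = 354.912333… → ⌈·⌉ = 355
j=3: r + 2k = 590.245666… → ⌈·⌉ = 591
j=4: r + 3k = 825.579 → ⌈·⌉ = 826
j=5: r + 4k = 1060.912333… → ⌈·⌉ = 1061
j=6: r + 5k = 1296.245666… → ⌈·⌉ = 1297
j=7: r + 6k = 1531.579 → ⌈·⌉ = 1532
j=8: r + 7k = 1766.912333… → ⌈·⌉ = 1767
j=9: r + 8k = 2002.245666… → ⌈·⌉ = 2003
j=10: r + 9k = 2237.579 → ⌈·⌉ = 2238
j=11: r + 10k = 2472.912333… → ⌈·⌉ = 2473
j=12: r + 11k = 2708.245666… → ⌈·⌉ = 2709
j=13: r + 12k = 2943.579 → ⌈·⌉ = 2944
j=14: r + 13k = 3178.912333… → ⌈·⌉ = 3179
j=15: r + 14k = 3414.245666… → ⌈·⌉ = 3415
j=16: r + 15k = 3649.579 → ⌈·⌉ = 3650
j=17: r + 16k = 3884.912333… → ⌈·⌉ = 3885
j=18: r + 17k = 4120.245666… → ⌈·⌉ = 4121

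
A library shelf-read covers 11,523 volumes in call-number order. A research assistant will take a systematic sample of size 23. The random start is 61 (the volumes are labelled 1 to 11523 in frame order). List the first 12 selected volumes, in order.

k = N/n = 11523/23 = 501
volume 1: 61
volume 2: 61 + 501 = 562
volume 3: 562 + 501 = 1063
volume 4: 1063 + 501 = 1564
volume 5: 1564 + 501 = 2065
volume 6: 2065 + 501 = 2566
volume 7: 2566 + 501 = 3067
volume 8: 3067 + 501 = 3568
volume 9: 3568 + 501 = 4069
volume 10: 4069 + 501 = 4570
volume 11: 4570 + 501 = 5071
volume 12: 5071 + 501 = 5572

61, 562, 1063, 1564, 2065, 2566, 3067, 3568, 4069, 4570, 5071, 5572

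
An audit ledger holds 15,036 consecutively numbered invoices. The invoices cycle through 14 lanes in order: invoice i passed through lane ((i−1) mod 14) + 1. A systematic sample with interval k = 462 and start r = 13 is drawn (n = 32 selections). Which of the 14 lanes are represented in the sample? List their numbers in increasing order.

Consecutive selections differ by k = 462, so their lane numbers differ by 462 mod 14 = 0.
gcd(462, 14) = 14, so the sample visits 14/14 = 1 distinct residues mod 14.
Start 13 is lane 13; the lanes hit are 13.

13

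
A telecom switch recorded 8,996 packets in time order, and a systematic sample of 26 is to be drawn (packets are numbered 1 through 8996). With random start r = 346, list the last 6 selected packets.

k = N/n = 8996/26 = 346
21st selection = 346 + 20×346 = 7266
22nd: 7266 + 346 = 7612
23rd: 7612 + 346 = 7958
24th: 7958 + 346 = 8304
25th: 8304 + 346 = 8650
26th: 8650 + 346 = 8996

7266, 7612, 7958, 8304, 8650, 8996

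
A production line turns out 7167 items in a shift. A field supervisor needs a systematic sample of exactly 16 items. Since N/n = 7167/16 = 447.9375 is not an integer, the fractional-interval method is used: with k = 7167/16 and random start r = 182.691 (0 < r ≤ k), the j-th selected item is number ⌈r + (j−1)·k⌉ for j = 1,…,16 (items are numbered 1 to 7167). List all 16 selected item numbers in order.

183, 631, 1079, 1527, 1975, 2423, 2871, 3319, 3767, 4215, 4663, 5111, 5558, 6006, 6454, 6902

j=1: r + 0k = 182.691 → ⌈·⌉ = 183
j=2: r + 1k = 630.6285 → ⌈·⌉ = 631
j=3: r + 2k = 1078.566 → ⌈·⌉ = 1079
j=4: r + 3k = 1526.5035 → ⌈·⌉ = 1527
j=5: r + 4k = 1974.441 → ⌈·⌉ = 1975
j=6: r + 5k = 2422.3785 → ⌈·⌉ = 2423
j=7: r + 6k = 2870.316 → ⌈·⌉ = 2871
j=8: r + 7k = 3318.2535 → ⌈·⌉ = 3319
j=9: r + 8k = 3766.191 → ⌈·⌉ = 3767
j=10: r + 9k = 4214.1285 → ⌈·⌉ = 4215
j=11: r + 10k = 4662.066 → ⌈·⌉ = 4663
j=12: r + 11k = 5110.0035 → ⌈·⌉ = 5111
j=13: r + 12k = 5557.941 → ⌈·⌉ = 5558
j=14: r + 13k = 6005.8785 → ⌈·⌉ = 6006
j=15: r + 14k = 6453.816 → ⌈·⌉ = 6454
j=16: r + 15k = 6901.7535 → ⌈·⌉ = 6902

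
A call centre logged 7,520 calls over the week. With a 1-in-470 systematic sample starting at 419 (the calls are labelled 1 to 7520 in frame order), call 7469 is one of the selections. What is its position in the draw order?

k = 470
position = (7469 − 419)/470 + 1 = 7050/470 + 1 = 15 + 1 = 16

16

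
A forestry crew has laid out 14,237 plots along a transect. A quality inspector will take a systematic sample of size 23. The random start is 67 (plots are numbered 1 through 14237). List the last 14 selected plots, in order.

k = N/n = 14237/23 = 619
10th selection = 67 + 9×619 = 5638
11th: 5638 + 619 = 6257
12th: 6257 + 619 = 6876
13th: 6876 + 619 = 7495
14th: 7495 + 619 = 8114
15th: 8114 + 619 = 8733
16th: 8733 + 619 = 9352
17th: 9352 + 619 = 9971
18th: 9971 + 619 = 10590
19th: 10590 + 619 = 11209
20th: 11209 + 619 = 11828
21st: 11828 + 619 = 12447
22nd: 12447 + 619 = 13066
23rd: 13066 + 619 = 13685

5638, 6257, 6876, 7495, 8114, 8733, 9352, 9971, 10590, 11209, 11828, 12447, 13066, 13685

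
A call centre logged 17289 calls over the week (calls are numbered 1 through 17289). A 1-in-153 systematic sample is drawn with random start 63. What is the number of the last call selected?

k = 153
113th selection = r + (113−1)·k = 63 + 112×153 = 63 + 17136 = 17199

17199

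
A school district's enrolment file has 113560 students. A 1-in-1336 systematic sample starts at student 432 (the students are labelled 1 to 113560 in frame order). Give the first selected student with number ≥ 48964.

49864

k = 1336
Steps past start: ⌈(48964 − 432)/1336⌉ = ⌈48532/1336⌉ = 37
Selected student: 432 + 37×1336 = 49864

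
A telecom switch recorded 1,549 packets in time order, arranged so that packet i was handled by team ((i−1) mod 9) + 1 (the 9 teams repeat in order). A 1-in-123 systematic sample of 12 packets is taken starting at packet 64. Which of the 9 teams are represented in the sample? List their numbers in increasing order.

1, 4, 7

Consecutive selections differ by k = 123, so their team numbers differ by 123 mod 9 = 6.
gcd(123, 9) = 3, so the sample visits 9/3 = 3 distinct residues mod 9.
Start 64 is team 1; the teams hit are 1, 4, 7.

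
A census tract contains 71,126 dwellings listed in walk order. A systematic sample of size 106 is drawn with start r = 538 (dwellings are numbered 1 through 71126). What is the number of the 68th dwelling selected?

45495

k = 71126/106 = 671
68th selection = r + (68−1)·k = 538 + 67×671 = 538 + 44957 = 45495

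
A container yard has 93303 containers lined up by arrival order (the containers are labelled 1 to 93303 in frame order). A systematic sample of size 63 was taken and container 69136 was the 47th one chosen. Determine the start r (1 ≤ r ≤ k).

k = 93303/63 = 1481
r = 69136 − (47−1)×1481 = 69136 − 68126 = 1010

1010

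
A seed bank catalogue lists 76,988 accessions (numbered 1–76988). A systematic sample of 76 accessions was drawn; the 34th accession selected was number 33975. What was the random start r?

546

k = 76988/76 = 1013
r = 33975 − (34−1)×1013 = 33975 − 33429 = 546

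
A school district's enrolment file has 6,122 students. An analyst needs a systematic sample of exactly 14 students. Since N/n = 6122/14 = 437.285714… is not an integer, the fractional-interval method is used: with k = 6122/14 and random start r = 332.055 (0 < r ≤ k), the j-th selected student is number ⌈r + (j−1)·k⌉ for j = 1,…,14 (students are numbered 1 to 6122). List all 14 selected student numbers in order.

j=1: r + 0k = 332.055 → ⌈·⌉ = 333
j=2: r + 1k = 769.340714… → ⌈·⌉ = 770
j=3: r + 2k = 1206.626428… → ⌈·⌉ = 1207
j=4: r + 3k = 1643.912142… → ⌈·⌉ = 1644
j=5: r + 4k = 2081.197857… → ⌈·⌉ = 2082
j=6: r + 5k = 2518.483571… → ⌈·⌉ = 2519
j=7: r + 6k = 2955.769285… → ⌈·⌉ = 2956
j=8: r + 7k = 3393.055 → ⌈·⌉ = 3394
j=9: r + 8k = 3830.340714… → ⌈·⌉ = 3831
j=10: r + 9k = 4267.626428… → ⌈·⌉ = 4268
j=11: r + 10k = 4704.912142… → ⌈·⌉ = 4705
j=12: r + 11k = 5142.197857… → ⌈·⌉ = 5143
j=13: r + 12k = 5579.483571… → ⌈·⌉ = 5580
j=14: r + 13k = 6016.769285… → ⌈·⌉ = 6017

333, 770, 1207, 1644, 2082, 2519, 2956, 3394, 3831, 4268, 4705, 5143, 5580, 6017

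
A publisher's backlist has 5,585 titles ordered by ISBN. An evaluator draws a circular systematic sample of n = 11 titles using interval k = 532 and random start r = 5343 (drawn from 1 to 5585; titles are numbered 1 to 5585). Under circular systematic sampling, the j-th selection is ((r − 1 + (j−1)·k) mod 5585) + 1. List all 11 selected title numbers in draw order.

5343, 290, 822, 1354, 1886, 2418, 2950, 3482, 4014, 4546, 5078

Selection 1: 5343
Selection 2: 5343 + 532 = 5875 → 5875 − 5585 = 290
Selection 3: 290 + 532 = 822
Selection 4: 822 + 532 = 1354
Selection 5: 1354 + 532 = 1886
Selection 6: 1886 + 532 = 2418
Selection 7: 2418 + 532 = 2950
Selection 8: 2950 + 532 = 3482
Selection 9: 3482 + 532 = 4014
Selection 10: 4014 + 532 = 4546
Selection 11: 4546 + 532 = 5078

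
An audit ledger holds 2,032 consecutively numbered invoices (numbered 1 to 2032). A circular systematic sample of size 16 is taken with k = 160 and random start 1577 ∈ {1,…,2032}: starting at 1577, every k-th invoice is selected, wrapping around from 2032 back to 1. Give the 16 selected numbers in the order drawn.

Selection 1: 1577
Selection 2: 1577 + 160 = 1737
Selection 3: 1737 + 160 = 1897
Selection 4: 1897 + 160 = 2057 → 2057 − 2032 = 25
Selection 5: 25 + 160 = 185
Selection 6: 185 + 160 = 345
Selection 7: 345 + 160 = 505
Selection 8: 505 + 160 = 665
Selection 9: 665 + 160 = 825
Selection 10: 825 + 160 = 985
Selection 11: 985 + 160 = 1145
Selection 12: 1145 + 160 = 1305
Selection 13: 1305 + 160 = 1465
Selection 14: 1465 + 160 = 1625
Selection 15: 1625 + 160 = 1785
Selection 16: 1785 + 160 = 1945

1577, 1737, 1897, 25, 185, 345, 505, 665, 825, 985, 1145, 1305, 1465, 1625, 1785, 1945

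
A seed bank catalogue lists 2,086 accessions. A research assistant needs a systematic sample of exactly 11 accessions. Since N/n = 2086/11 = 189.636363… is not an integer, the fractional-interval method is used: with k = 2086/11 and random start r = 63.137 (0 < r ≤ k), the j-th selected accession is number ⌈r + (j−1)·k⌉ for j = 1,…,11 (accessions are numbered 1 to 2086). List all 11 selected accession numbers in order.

64, 253, 443, 633, 822, 1012, 1201, 1391, 1581, 1770, 1960

j=1: r + 0k = 63.137 → ⌈·⌉ = 64
j=2: r + 1k = 252.773363… → ⌈·⌉ = 253
j=3: r + 2k = 442.409727… → ⌈·⌉ = 443
j=4: r + 3k = 632.046090… → ⌈·⌉ = 633
j=5: r + 4k = 821.682454… → ⌈·⌉ = 822
j=6: r + 5k = 1011.318818… → ⌈·⌉ = 1012
j=7: r + 6k = 1200.955181… → ⌈·⌉ = 1201
j=8: r + 7k = 1390.591545… → ⌈·⌉ = 1391
j=9: r + 8k = 1580.227909… → ⌈·⌉ = 1581
j=10: r + 9k = 1769.864272… → ⌈·⌉ = 1770
j=11: r + 10k = 1959.500636… → ⌈·⌉ = 1960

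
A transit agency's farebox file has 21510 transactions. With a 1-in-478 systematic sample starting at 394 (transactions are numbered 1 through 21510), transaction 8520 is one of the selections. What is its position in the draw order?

18

k = 478
position = (8520 − 394)/478 + 1 = 8126/478 + 1 = 17 + 1 = 18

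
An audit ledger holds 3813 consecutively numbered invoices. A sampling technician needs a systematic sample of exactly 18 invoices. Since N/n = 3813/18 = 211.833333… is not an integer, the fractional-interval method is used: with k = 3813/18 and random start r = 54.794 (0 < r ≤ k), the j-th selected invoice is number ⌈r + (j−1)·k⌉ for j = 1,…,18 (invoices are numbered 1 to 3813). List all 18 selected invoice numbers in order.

j=1: r + 0k = 54.794 → ⌈·⌉ = 55
j=2: r + 1k = 266.627333… → ⌈·⌉ = 267
j=3: r + 2k = 478.460666… → ⌈·⌉ = 479
j=4: r + 3k = 690.294 → ⌈·⌉ = 691
j=5: r + 4k = 902.127333… → ⌈·⌉ = 903
j=6: r + 5k = 1113.960666… → ⌈·⌉ = 1114
j=7: r + 6k = 1325.794 → ⌈·⌉ = 1326
j=8: r + 7k = 1537.627333… → ⌈·⌉ = 1538
j=9: r + 8k = 1749.460666… → ⌈·⌉ = 1750
j=10: r + 9k = 1961.294 → ⌈·⌉ = 1962
j=11: r + 10k = 2173.127333… → ⌈·⌉ = 2174
j=12: r + 11k = 2384.960666… → ⌈·⌉ = 2385
j=13: r + 12k = 2596.794 → ⌈·⌉ = 2597
j=14: r + 13k = 2808.627333… → ⌈·⌉ = 2809
j=15: r + 14k = 3020.460666… → ⌈·⌉ = 3021
j=16: r + 15k = 3232.294 → ⌈·⌉ = 3233
j=17: r + 16k = 3444.127333… → ⌈·⌉ = 3445
j=18: r + 17k = 3655.960666… → ⌈·⌉ = 3656

55, 267, 479, 691, 903, 1114, 1326, 1538, 1750, 1962, 2174, 2385, 2597, 2809, 3021, 3233, 3445, 3656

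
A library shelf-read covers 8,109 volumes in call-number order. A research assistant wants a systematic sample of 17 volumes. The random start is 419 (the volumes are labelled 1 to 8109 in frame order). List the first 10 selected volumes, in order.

k = N/n = 8109/17 = 477
volume 1: 419
volume 2: 419 + 477 = 896
volume 3: 896 + 477 = 1373
volume 4: 1373 + 477 = 1850
volume 5: 1850 + 477 = 2327
volume 6: 2327 + 477 = 2804
volume 7: 2804 + 477 = 3281
volume 8: 3281 + 477 = 3758
volume 9: 3758 + 477 = 4235
volume 10: 4235 + 477 = 4712

419, 896, 1373, 1850, 2327, 2804, 3281, 3758, 4235, 4712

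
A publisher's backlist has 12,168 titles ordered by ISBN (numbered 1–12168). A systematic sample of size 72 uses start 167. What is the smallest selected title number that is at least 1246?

1350

k = 12168/72 = 169
Steps past start: ⌈(1246 − 167)/169⌉ = ⌈1079/169⌉ = 7
Selected title: 167 + 7×169 = 1350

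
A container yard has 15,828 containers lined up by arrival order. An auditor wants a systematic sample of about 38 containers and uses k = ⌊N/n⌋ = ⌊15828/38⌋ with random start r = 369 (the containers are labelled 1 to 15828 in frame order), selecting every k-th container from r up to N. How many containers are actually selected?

k = ⌊15828/38⌋ = 416
Achieved size = ⌊(15828 − 369)/416⌋ + 1 = ⌊15459/416⌋ + 1 = 37 + 1 = 38
(last selection: 369 + 37×416 = 15761 ≤ 15828; next would be 16177 > 15828)

38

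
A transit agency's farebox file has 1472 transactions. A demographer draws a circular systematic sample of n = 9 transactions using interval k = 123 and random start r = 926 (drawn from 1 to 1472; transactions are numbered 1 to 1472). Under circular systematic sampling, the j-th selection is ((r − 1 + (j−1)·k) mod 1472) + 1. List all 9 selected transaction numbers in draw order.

Selection 1: 926
Selection 2: 926 + 123 = 1049
Selection 3: 1049 + 123 = 1172
Selection 4: 1172 + 123 = 1295
Selection 5: 1295 + 123 = 1418
Selection 6: 1418 + 123 = 1541 → 1541 − 1472 = 69
Selection 7: 69 + 123 = 192
Selection 8: 192 + 123 = 315
Selection 9: 315 + 123 = 438

926, 1049, 1172, 1295, 1418, 69, 192, 315, 438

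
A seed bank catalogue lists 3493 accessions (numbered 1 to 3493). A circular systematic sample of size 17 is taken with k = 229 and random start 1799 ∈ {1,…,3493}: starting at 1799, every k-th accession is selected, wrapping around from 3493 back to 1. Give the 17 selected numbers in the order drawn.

1799, 2028, 2257, 2486, 2715, 2944, 3173, 3402, 138, 367, 596, 825, 1054, 1283, 1512, 1741, 1970

Selection 1: 1799
Selection 2: 1799 + 229 = 2028
Selection 3: 2028 + 229 = 2257
Selection 4: 2257 + 229 = 2486
Selection 5: 2486 + 229 = 2715
Selection 6: 2715 + 229 = 2944
Selection 7: 2944 + 229 = 3173
Selection 8: 3173 + 229 = 3402
Selection 9: 3402 + 229 = 3631 → 3631 − 3493 = 138
Selection 10: 138 + 229 = 367
Selection 11: 367 + 229 = 596
Selection 12: 596 + 229 = 825
Selection 13: 825 + 229 = 1054
Selection 14: 1054 + 229 = 1283
Selection 15: 1283 + 229 = 1512
Selection 16: 1512 + 229 = 1741
Selection 17: 1741 + 229 = 1970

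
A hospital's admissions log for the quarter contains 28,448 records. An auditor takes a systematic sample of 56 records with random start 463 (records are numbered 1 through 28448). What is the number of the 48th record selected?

24339

k = 28448/56 = 508
48th selection = r + (48−1)·k = 463 + 47×508 = 463 + 23876 = 24339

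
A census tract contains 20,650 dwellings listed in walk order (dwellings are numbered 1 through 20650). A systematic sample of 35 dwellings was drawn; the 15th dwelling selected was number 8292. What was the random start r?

32

k = 20650/35 = 590
r = 8292 − (15−1)×590 = 8292 − 8260 = 32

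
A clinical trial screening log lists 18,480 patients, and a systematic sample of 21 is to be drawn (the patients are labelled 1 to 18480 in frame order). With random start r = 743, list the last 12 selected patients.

8663, 9543, 10423, 11303, 12183, 13063, 13943, 14823, 15703, 16583, 17463, 18343

k = N/n = 18480/21 = 880
10th selection = 743 + 9×880 = 8663
11th: 8663 + 880 = 9543
12th: 9543 + 880 = 10423
13th: 10423 + 880 = 11303
14th: 11303 + 880 = 12183
15th: 12183 + 880 = 13063
16th: 13063 + 880 = 13943
17th: 13943 + 880 = 14823
18th: 14823 + 880 = 15703
19th: 15703 + 880 = 16583
20th: 16583 + 880 = 17463
21st: 17463 + 880 = 18343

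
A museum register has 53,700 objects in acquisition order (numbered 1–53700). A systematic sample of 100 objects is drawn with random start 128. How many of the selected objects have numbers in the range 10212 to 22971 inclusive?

k = 53700/100 = 537
First selection ≥ 10212: 128 + ⌈(10212−128)/537⌉·537 = 128 + 19×537 = 10331
Last selection ≤ 22971: 128 + ⌊(22971−128)/537⌋·537 = 128 + 42×537 = 22682
Count = 42 − 19 + 1 = 24

24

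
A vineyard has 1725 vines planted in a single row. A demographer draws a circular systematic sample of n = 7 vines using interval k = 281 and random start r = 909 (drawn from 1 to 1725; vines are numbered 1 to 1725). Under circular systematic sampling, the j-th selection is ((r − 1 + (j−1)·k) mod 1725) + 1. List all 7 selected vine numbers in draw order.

Selection 1: 909
Selection 2: 909 + 281 = 1190
Selection 3: 1190 + 281 = 1471
Selection 4: 1471 + 281 = 1752 → 1752 − 1725 = 27
Selection 5: 27 + 281 = 308
Selection 6: 308 + 281 = 589
Selection 7: 589 + 281 = 870

909, 1190, 1471, 27, 308, 589, 870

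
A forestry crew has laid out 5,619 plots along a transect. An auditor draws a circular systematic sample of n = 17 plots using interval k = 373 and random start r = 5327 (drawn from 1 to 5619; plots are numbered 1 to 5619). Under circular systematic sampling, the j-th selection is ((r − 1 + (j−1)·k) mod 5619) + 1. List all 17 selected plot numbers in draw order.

Selection 1: 5327
Selection 2: 5327 + 373 = 5700 → 5700 − 5619 = 81
Selection 3: 81 + 373 = 454
Selection 4: 454 + 373 = 827
Selection 5: 827 + 373 = 1200
Selection 6: 1200 + 373 = 1573
Selection 7: 1573 + 373 = 1946
Selection 8: 1946 + 373 = 2319
Selection 9: 2319 + 373 = 2692
Selection 10: 2692 + 373 = 3065
Selection 11: 3065 + 373 = 3438
Selection 12: 3438 + 373 = 3811
Selection 13: 3811 + 373 = 4184
Selection 14: 4184 + 373 = 4557
Selection 15: 4557 + 373 = 4930
Selection 16: 4930 + 373 = 5303
Selection 17: 5303 + 373 = 5676 → 5676 − 5619 = 57

5327, 81, 454, 827, 1200, 1573, 1946, 2319, 2692, 3065, 3438, 3811, 4184, 4557, 4930, 5303, 57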